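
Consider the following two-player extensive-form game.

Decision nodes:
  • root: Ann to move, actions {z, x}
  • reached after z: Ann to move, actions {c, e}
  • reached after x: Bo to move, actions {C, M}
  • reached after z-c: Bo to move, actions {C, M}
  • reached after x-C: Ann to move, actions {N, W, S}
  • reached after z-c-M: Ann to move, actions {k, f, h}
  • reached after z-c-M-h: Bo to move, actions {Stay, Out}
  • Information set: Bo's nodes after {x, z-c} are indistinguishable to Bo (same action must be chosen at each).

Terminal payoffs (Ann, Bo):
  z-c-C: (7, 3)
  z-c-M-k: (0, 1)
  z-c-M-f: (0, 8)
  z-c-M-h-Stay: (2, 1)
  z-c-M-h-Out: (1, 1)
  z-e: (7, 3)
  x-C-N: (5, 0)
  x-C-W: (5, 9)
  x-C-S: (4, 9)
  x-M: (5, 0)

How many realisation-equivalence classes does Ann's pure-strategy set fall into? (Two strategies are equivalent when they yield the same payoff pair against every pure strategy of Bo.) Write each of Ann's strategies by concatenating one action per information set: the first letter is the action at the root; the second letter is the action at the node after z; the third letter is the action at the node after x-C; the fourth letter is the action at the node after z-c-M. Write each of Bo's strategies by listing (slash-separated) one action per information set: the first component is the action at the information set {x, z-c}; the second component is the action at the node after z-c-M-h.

Ann has 36 pure strategies: zcNk, zcNf, zcNh, zcWk, zcWf, zcWh, zcSk, zcSf, zcSh, zeNk, zeNf, zeNh, zeWk, zeWf, zeWh, zeSk, zeSf, zeSh, xcNk, xcNf, xcNh, xcWk, xcWf, xcWh, xcSk, xcSf, xcSh, xeNk, xeNf, xeNh, xeWk, xeWf, xeWh, xeSk, xeSf, xeSh. Columns: C/Stay, C/Out, M/Stay, M/Out.
{zcNk, zcWk, zcSk} → row (7,3) (7,3) (0,1) (0,1)
{zcNf, zcWf, zcSf} → row (7,3) (7,3) (0,8) (0,8)
{zcNh, zcWh, zcSh} → row (7,3) (7,3) (2,1) (1,1)
{zeNk, zeNf, zeNh, zeWk, zeWf, zeWh, zeSk, zeSf, zeSh} → row (7,3) (7,3) (7,3) (7,3)
{xcNk, xcNf, xcNh, xeNk, xeNf, xeNh} → row (5,0) (5,0) (5,0) (5,0)
{xcWk, xcWf, xcWh, xeWk, xeWf, xeWh} → row (5,9) (5,9) (5,0) (5,0)
{xcSk, xcSf, xcSh, xeSk, xeSf, xeSh} → row (4,9) (4,9) (5,0) (5,0)
That's 7 distinct rows out of 36 strategies.

7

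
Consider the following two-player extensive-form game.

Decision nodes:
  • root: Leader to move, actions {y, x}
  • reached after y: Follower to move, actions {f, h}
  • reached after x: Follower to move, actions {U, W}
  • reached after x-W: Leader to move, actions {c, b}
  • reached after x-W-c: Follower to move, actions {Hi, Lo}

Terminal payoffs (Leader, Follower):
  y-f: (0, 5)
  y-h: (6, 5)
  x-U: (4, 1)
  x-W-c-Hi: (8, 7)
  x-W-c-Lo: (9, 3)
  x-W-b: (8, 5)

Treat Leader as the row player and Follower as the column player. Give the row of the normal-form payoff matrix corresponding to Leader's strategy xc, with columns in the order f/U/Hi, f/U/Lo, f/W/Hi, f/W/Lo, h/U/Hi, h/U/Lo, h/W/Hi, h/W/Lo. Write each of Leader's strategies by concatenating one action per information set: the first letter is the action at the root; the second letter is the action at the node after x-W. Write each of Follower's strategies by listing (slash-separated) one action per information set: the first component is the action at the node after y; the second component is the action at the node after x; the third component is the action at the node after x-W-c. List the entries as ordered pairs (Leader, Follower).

vs f/U/Hi: Leader plays x → Follower plays U at [x] → (4, 1)
vs f/U/Lo: Leader plays x → Follower plays U at [x] → (4, 1)
vs f/W/Hi: Leader plays x → Follower plays W at [x] → Leader plays c at [x-W] → Follower plays Hi at [x-W-c] → (8, 7)
vs f/W/Lo: Leader plays x → Follower plays W at [x] → Leader plays c at [x-W] → Follower plays Lo at [x-W-c] → (9, 3)
vs h/U/Hi: Leader plays x → Follower plays U at [x] → (4, 1)
vs h/U/Lo: Leader plays x → Follower plays U at [x] → (4, 1)
vs h/W/Hi: Leader plays x → Follower plays W at [x] → Leader plays c at [x-W] → Follower plays Hi at [x-W-c] → (8, 7)
vs h/W/Lo: Leader plays x → Follower plays W at [x] → Leader plays c at [x-W] → Follower plays Lo at [x-W-c] → (9, 3)

(4,1) (4,1) (8,7) (9,3) (4,1) (4,1) (8,7) (9,3)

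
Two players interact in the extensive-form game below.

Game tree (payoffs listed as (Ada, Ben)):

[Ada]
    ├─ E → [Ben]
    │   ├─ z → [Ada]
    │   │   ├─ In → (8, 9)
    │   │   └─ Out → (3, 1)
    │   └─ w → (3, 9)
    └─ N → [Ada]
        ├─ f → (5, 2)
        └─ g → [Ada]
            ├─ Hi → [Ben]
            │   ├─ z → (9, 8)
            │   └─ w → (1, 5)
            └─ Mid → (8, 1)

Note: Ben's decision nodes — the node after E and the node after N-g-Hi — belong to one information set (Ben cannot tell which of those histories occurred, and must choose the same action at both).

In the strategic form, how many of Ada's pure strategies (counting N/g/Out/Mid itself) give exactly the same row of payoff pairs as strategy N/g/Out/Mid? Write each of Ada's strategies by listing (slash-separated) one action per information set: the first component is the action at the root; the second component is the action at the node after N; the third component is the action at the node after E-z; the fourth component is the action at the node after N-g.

Row for N/g/Out/Mid (columns z, w): (8,1) (8,1).
Under N/g/Out/Mid, Ada's choice at the node after E-z can never be reached regardless of what Ben does, so varying those choices leaves every outcome unchanged.
Holding the reachable choices fixed and varying the unreachable one freely already gives 2 equivalent strategies.
No other strategy reproduces this row, so those 2 are the full class: N/g/In/Mid, N/g/Out/Mid.

2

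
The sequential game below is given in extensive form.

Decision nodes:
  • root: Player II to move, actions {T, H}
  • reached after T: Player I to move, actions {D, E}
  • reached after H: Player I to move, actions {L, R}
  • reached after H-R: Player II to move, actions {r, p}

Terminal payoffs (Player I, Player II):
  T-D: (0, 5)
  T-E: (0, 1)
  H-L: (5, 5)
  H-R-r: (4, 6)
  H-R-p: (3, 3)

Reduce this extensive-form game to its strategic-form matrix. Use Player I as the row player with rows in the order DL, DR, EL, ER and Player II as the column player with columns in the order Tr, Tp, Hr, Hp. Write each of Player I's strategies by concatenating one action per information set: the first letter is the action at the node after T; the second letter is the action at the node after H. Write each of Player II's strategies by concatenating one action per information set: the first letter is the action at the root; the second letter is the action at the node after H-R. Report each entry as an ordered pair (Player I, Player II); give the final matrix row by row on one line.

DL: (0,5) (0,5) (5,5) (5,5) | DR: (0,5) (0,5) (4,6) (3,3) | EL: (0,1) (0,1) (5,5) (5,5) | ER: (0,1) (0,1) (4,6) (3,3)

Row DL: Tr→(0,5), Tp→(0,5), Hr→(5,5), Hp→(5,5)
Row DR: Tr→(0,5), Tp→(0,5), Hr→(4,6), Hp→(3,3)
Row EL: Tr→(0,1), Tp→(0,1), Hr→(5,5), Hp→(5,5)
Row ER: Tr→(0,1), Tp→(0,1), Hr→(4,6), Hp→(3,3)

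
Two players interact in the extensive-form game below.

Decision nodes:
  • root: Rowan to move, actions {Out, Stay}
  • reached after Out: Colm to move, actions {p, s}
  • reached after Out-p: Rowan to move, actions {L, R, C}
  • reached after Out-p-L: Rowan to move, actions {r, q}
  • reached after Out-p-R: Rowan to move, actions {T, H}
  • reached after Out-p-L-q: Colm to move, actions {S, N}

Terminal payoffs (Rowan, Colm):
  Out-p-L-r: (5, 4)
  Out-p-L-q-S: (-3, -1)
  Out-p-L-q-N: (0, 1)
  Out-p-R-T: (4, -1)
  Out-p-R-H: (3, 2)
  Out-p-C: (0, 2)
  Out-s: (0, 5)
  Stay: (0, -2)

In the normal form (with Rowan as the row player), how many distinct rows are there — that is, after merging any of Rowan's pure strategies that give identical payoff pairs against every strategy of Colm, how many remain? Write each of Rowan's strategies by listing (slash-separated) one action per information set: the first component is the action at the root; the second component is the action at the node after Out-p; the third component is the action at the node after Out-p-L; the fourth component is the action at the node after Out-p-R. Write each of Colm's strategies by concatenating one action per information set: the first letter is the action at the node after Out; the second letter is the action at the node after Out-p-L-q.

Rowan has 24 pure strategies: Out/L/r/T, Out/L/r/H, Out/L/q/T, Out/L/q/H, Out/R/r/T, Out/R/r/H, Out/R/q/T, Out/R/q/H, Out/C/r/T, Out/C/r/H, Out/C/q/T, Out/C/q/H, Stay/L/r/T, Stay/L/r/H, Stay/L/q/T, Stay/L/q/H, Stay/R/r/T, Stay/R/r/H, Stay/R/q/T, Stay/R/q/H, Stay/C/r/T, Stay/C/r/H, Stay/C/q/T, Stay/C/q/H. Columns: pS, pN, sS, sN.
{Out/L/r/T, Out/L/r/H} → row (5,4) (5,4) (0,5) (0,5)
{Out/L/q/T, Out/L/q/H} → row (-3,-1) (0,1) (0,5) (0,5)
{Out/R/r/T, Out/R/q/T} → row (4,-1) (4,-1) (0,5) (0,5)
{Out/R/r/H, Out/R/q/H} → row (3,2) (3,2) (0,5) (0,5)
{Out/C/r/T, Out/C/r/H, Out/C/q/T, Out/C/q/H} → row (0,2) (0,2) (0,5) (0,5)
{Stay/L/r/T, Stay/L/r/H, Stay/L/q/T, Stay/L/q/H, Stay/R/r/T, Stay/R/r/H, Stay/R/q/T, Stay/R/q/H, Stay/C/r/T, Stay/C/r/H, Stay/C/q/T, Stay/C/q/H} → row (0,-2) (0,-2) (0,-2) (0,-2)
That's 6 distinct rows out of 24 strategies.

6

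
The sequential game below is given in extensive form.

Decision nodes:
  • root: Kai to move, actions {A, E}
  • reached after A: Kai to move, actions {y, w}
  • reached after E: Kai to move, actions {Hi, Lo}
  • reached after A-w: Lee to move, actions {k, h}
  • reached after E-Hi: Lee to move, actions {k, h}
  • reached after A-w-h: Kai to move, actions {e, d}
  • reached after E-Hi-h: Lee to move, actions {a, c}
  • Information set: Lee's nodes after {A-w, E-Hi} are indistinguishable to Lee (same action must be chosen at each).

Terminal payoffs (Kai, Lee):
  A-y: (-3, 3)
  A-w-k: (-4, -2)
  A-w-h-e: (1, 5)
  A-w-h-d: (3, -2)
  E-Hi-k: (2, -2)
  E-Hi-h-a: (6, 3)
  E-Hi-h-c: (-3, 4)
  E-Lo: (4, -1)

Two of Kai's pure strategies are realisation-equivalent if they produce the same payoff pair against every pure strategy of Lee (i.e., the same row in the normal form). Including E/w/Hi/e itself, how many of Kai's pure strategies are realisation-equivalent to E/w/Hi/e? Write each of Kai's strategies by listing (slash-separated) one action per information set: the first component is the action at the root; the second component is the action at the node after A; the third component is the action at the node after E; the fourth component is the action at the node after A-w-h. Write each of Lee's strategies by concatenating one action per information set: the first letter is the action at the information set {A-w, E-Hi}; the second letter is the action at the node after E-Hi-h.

Row for E/w/Hi/e (columns ka, kc, ha, hc): (2,-2) (2,-2) (6,3) (-3,4).
Under E/w/Hi/e, Kai's choice at the node after A and at the node after A-w-h can never be reached regardless of what Lee does, so varying those choices leaves every outcome unchanged.
Holding the reachable choices fixed and varying the unreachable ones freely already gives 2 × 2 = 4 equivalent strategies.
No other strategy reproduces this row, so those 4 are the full class: E/y/Hi/e, E/y/Hi/d, E/w/Hi/e, E/w/Hi/d.

4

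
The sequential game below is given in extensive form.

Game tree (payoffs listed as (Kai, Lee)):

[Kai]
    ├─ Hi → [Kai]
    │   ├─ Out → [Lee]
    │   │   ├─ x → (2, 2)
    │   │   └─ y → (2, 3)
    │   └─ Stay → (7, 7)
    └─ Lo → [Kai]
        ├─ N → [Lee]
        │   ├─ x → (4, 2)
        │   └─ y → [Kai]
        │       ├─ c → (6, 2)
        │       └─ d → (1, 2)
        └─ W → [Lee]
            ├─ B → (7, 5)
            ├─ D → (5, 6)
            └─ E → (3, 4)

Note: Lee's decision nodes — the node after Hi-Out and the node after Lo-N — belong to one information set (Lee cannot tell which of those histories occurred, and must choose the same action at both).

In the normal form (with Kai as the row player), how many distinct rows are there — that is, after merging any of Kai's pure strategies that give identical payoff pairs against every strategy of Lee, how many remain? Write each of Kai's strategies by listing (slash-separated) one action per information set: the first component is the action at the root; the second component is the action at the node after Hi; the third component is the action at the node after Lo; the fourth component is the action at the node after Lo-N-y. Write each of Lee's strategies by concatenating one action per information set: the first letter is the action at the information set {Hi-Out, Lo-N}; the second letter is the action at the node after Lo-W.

5

Kai has 16 pure strategies: Hi/Out/N/c, Hi/Out/N/d, Hi/Out/W/c, Hi/Out/W/d, Hi/Stay/N/c, Hi/Stay/N/d, Hi/Stay/W/c, Hi/Stay/W/d, Lo/Out/N/c, Lo/Out/N/d, Lo/Out/W/c, Lo/Out/W/d, Lo/Stay/N/c, Lo/Stay/N/d, Lo/Stay/W/c, Lo/Stay/W/d. Columns: xB, xD, xE, yB, yD, yE.
{Hi/Out/N/c, Hi/Out/N/d, Hi/Out/W/c, Hi/Out/W/d} → row (2,2) (2,2) (2,2) (2,3) (2,3) (2,3)
{Hi/Stay/N/c, Hi/Stay/N/d, Hi/Stay/W/c, Hi/Stay/W/d} → row (7,7) (7,7) (7,7) (7,7) (7,7) (7,7)
{Lo/Out/N/c, Lo/Stay/N/c} → row (4,2) (4,2) (4,2) (6,2) (6,2) (6,2)
{Lo/Out/N/d, Lo/Stay/N/d} → row (4,2) (4,2) (4,2) (1,2) (1,2) (1,2)
{Lo/Out/W/c, Lo/Out/W/d, Lo/Stay/W/c, Lo/Stay/W/d} → row (7,5) (5,6) (3,4) (7,5) (5,6) (3,4)
That's 5 distinct rows out of 16 strategies.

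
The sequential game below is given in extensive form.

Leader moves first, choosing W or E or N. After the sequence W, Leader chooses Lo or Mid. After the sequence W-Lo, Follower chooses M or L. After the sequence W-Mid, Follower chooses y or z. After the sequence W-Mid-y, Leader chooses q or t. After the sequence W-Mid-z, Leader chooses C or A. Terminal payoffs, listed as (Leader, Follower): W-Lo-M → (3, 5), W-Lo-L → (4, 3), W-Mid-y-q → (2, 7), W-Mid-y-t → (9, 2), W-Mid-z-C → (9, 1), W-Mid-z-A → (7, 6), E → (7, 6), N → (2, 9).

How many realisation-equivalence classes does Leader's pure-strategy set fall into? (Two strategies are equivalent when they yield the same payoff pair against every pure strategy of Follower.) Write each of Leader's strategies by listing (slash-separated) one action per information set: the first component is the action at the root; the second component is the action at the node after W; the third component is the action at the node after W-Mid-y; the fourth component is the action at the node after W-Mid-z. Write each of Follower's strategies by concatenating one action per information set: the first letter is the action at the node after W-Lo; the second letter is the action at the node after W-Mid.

Leader has 24 pure strategies: W/Lo/q/C, W/Lo/q/A, W/Lo/t/C, W/Lo/t/A, W/Mid/q/C, W/Mid/q/A, W/Mid/t/C, W/Mid/t/A, E/Lo/q/C, E/Lo/q/A, E/Lo/t/C, E/Lo/t/A, E/Mid/q/C, E/Mid/q/A, E/Mid/t/C, E/Mid/t/A, N/Lo/q/C, N/Lo/q/A, N/Lo/t/C, N/Lo/t/A, N/Mid/q/C, N/Mid/q/A, N/Mid/t/C, N/Mid/t/A. Columns: My, Mz, Ly, Lz.
{W/Lo/q/C, W/Lo/q/A, W/Lo/t/C, W/Lo/t/A} → row (3,5) (3,5) (4,3) (4,3)
{W/Mid/q/C} → row (2,7) (9,1) (2,7) (9,1)
{W/Mid/q/A} → row (2,7) (7,6) (2,7) (7,6)
{W/Mid/t/C} → row (9,2) (9,1) (9,2) (9,1)
{W/Mid/t/A} → row (9,2) (7,6) (9,2) (7,6)
{E/Lo/q/C, E/Lo/q/A, E/Lo/t/C, E/Lo/t/A, E/Mid/q/C, E/Mid/q/A, E/Mid/t/C, E/Mid/t/A} → row (7,6) (7,6) (7,6) (7,6)
{N/Lo/q/C, N/Lo/q/A, N/Lo/t/C, N/Lo/t/A, N/Mid/q/C, N/Mid/q/A, N/Mid/t/C, N/Mid/t/A} → row (2,9) (2,9) (2,9) (2,9)
That's 7 distinct rows out of 24 strategies.

7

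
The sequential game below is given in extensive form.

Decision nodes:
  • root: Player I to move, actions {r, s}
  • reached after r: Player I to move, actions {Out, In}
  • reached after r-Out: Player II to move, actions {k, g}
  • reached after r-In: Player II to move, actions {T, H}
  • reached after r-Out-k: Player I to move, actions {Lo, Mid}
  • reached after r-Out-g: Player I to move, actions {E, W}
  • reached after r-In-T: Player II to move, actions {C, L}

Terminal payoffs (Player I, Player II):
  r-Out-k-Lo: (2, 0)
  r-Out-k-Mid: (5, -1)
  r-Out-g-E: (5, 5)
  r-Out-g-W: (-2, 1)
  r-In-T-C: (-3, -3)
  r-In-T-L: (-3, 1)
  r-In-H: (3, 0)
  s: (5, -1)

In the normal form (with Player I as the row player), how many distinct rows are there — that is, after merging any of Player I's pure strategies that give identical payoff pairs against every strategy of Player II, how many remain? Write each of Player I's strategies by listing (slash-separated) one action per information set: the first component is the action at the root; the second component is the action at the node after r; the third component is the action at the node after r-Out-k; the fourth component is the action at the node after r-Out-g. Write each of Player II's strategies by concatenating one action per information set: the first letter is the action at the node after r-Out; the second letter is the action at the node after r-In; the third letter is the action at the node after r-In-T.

6

Player I has 16 pure strategies: r/Out/Lo/E, r/Out/Lo/W, r/Out/Mid/E, r/Out/Mid/W, r/In/Lo/E, r/In/Lo/W, r/In/Mid/E, r/In/Mid/W, s/Out/Lo/E, s/Out/Lo/W, s/Out/Mid/E, s/Out/Mid/W, s/In/Lo/E, s/In/Lo/W, s/In/Mid/E, s/In/Mid/W. Columns: kTC, kTL, kHC, kHL, gTC, gTL, gHC, gHL.
{r/Out/Lo/E} → row (2,0) (2,0) (2,0) (2,0) (5,5) (5,5) (5,5) (5,5)
{r/Out/Lo/W} → row (2,0) (2,0) (2,0) (2,0) (-2,1) (-2,1) (-2,1) (-2,1)
{r/Out/Mid/E} → row (5,-1) (5,-1) (5,-1) (5,-1) (5,5) (5,5) (5,5) (5,5)
{r/Out/Mid/W} → row (5,-1) (5,-1) (5,-1) (5,-1) (-2,1) (-2,1) (-2,1) (-2,1)
{r/In/Lo/E, r/In/Lo/W, r/In/Mid/E, r/In/Mid/W} → row (-3,-3) (-3,1) (3,0) (3,0) (-3,-3) (-3,1) (3,0) (3,0)
{s/Out/Lo/E, s/Out/Lo/W, s/Out/Mid/E, s/Out/Mid/W, s/In/Lo/E, s/In/Lo/W, s/In/Mid/E, s/In/Mid/W} → row (5,-1) (5,-1) (5,-1) (5,-1) (5,-1) (5,-1) (5,-1) (5,-1)
That's 6 distinct rows out of 16 strategies.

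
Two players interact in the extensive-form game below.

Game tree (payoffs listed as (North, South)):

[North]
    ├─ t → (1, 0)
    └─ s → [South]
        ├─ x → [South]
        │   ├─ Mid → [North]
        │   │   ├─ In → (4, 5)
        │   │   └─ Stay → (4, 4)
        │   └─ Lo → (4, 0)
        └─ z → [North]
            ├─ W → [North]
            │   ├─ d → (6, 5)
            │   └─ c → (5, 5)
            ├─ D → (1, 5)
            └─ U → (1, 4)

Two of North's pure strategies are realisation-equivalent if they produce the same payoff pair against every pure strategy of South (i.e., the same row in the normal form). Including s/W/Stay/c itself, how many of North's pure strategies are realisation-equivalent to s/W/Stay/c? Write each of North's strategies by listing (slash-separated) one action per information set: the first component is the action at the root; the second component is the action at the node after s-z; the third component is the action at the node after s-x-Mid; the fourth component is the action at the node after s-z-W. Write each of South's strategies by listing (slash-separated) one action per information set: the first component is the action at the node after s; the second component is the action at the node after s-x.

Row for s/W/Stay/c (columns x/Mid, x/Lo, z/Mid, z/Lo): (4,4) (4,0) (5,5) (5,5).
Every one of North's information sets is on the play path for some reply by South when North follows s/W/Stay/c.
Changing the action at any of them therefore changes at least one column, so only s/W/Stay/c itself gives this row.

1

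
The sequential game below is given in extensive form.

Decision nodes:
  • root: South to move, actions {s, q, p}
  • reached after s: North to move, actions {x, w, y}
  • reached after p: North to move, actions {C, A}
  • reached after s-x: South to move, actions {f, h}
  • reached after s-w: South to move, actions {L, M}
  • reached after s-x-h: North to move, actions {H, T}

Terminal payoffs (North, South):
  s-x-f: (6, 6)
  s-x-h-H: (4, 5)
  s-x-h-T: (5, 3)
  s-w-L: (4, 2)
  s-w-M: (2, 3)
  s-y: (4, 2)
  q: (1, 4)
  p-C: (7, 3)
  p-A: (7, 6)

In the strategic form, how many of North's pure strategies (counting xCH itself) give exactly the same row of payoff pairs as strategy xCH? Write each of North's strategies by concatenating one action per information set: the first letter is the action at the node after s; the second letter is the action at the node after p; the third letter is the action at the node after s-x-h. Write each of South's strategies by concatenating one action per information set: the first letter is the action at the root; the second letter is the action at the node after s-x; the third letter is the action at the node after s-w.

1

Row for xCH (columns sfL, sfM, shL, shM, qfL, qfM, qhL, qhM, pfL, pfM, phL, phM): (6,6) (6,6) (4,5) (4,5) (1,4) (1,4) (1,4) (1,4) (7,3) (7,3) (7,3) (7,3).
Every one of North's information sets is on the play path for some reply by South when North follows xCH.
Changing the action at any of them therefore changes at least one column, so only xCH itself gives this row.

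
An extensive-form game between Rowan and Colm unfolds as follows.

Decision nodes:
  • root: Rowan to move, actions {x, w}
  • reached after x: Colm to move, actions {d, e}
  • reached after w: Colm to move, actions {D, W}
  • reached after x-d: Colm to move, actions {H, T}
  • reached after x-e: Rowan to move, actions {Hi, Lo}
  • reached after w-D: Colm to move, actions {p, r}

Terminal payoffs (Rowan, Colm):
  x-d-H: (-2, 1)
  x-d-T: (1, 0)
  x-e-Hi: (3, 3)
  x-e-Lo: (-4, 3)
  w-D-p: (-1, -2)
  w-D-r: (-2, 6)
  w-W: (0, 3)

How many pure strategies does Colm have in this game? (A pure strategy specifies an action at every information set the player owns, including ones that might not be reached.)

16

Colm owns the node after x with actions {d, e} — two choices.
Colm owns the node after w with actions {D, W} — two choices.
Colm owns the node after x-d with actions {H, T} — two choices.
Colm owns the node after w-D with actions {p, r} — two choices.
A pure strategy fixes one action at each information set independently, so the count is the product 2 × 2 × 2 × 2 = 16.
(For reference, Rowan has 4 pure strategies, giving a 16×4 normal-form matrix.)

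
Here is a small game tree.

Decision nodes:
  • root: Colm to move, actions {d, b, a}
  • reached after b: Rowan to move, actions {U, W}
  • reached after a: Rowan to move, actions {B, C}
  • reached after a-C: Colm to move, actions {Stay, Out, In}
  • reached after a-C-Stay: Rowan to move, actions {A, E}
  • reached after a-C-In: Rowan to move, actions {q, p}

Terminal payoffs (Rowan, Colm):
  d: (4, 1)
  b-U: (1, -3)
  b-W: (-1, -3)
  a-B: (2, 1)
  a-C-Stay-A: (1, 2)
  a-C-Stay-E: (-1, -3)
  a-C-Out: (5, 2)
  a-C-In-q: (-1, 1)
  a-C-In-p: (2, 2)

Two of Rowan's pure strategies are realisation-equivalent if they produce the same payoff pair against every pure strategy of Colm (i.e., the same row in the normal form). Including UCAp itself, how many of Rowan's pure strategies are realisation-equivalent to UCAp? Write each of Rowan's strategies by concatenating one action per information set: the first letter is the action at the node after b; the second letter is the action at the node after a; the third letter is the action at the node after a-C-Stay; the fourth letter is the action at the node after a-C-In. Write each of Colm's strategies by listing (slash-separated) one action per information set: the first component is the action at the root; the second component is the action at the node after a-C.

Row for UCAp (columns d/Stay, d/Out, d/In, b/Stay, b/Out, b/In, a/Stay, a/Out, a/In): (4,1) (4,1) (4,1) (1,-3) (1,-3) (1,-3) (1,2) (5,2) (2,2).
Every one of Rowan's information sets is on the play path for some reply by Colm when Rowan follows UCAp.
Changing the action at any of them therefore changes at least one column, so only UCAp itself gives this row.

1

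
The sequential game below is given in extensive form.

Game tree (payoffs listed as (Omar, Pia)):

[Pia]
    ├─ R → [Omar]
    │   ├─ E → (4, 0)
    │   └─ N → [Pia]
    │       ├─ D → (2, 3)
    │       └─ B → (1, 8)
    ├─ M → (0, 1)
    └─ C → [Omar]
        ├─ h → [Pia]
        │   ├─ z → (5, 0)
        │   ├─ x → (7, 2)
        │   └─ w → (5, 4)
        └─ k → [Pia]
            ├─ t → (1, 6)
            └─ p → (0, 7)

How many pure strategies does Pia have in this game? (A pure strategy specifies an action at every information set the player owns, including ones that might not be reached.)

36

Pia owns the root with actions {R, M, C} — three choices.
Pia owns the node after R-N with actions {D, B} — two choices.
Pia owns the node after C-h with actions {z, x, w} — three choices.
Pia owns the node after C-k with actions {t, p} — two choices.
A pure strategy fixes one action at each information set independently, so the count is the product 3 × 2 × 3 × 2 = 36.
(For reference, Omar has 4 pure strategies, giving a 36×4 normal-form matrix.)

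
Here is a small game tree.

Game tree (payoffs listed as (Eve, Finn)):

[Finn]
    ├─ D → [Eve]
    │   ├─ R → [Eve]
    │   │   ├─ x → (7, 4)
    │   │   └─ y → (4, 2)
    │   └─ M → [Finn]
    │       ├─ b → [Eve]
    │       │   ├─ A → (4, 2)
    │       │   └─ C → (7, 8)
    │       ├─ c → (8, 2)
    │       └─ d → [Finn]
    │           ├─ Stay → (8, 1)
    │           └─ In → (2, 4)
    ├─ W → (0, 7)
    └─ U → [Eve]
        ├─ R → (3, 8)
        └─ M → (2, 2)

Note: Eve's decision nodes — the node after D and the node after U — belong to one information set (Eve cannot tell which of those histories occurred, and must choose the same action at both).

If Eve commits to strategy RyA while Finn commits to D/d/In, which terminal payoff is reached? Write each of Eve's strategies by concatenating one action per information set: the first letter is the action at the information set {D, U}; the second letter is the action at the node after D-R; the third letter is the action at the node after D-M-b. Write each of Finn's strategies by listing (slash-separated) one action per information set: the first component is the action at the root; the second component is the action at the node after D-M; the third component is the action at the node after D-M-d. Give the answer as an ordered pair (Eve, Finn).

Trace the play path from the root:
  Finn plays D
  Eve plays R at [D]
  Eve plays y at [D-R]
→ terminal payoff (4, 2).
(Eve's choice at the node after D-M-b is never reached on this path, so it doesn't affect the outcome.)

(4, 2)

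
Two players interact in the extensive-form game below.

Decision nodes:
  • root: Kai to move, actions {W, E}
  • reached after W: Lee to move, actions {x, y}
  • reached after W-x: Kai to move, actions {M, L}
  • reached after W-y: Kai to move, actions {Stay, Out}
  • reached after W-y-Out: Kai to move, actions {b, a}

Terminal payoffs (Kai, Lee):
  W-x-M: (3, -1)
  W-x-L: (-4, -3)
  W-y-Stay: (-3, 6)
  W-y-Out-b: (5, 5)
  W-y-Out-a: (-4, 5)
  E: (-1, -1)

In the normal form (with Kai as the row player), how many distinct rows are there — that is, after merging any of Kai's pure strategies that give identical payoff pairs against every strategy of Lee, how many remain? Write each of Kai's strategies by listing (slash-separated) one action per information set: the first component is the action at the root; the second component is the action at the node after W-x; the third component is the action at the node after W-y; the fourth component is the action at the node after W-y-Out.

Kai has 16 pure strategies: W/M/Stay/b, W/M/Stay/a, W/M/Out/b, W/M/Out/a, W/L/Stay/b, W/L/Stay/a, W/L/Out/b, W/L/Out/a, E/M/Stay/b, E/M/Stay/a, E/M/Out/b, E/M/Out/a, E/L/Stay/b, E/L/Stay/a, E/L/Out/b, E/L/Out/a. Columns: x, y.
{W/M/Stay/b, W/M/Stay/a} → row (3,-1) (-3,6)
{W/M/Out/b} → row (3,-1) (5,5)
{W/M/Out/a} → row (3,-1) (-4,5)
{W/L/Stay/b, W/L/Stay/a} → row (-4,-3) (-3,6)
{W/L/Out/b} → row (-4,-3) (5,5)
{W/L/Out/a} → row (-4,-3) (-4,5)
{E/M/Stay/b, E/M/Stay/a, E/M/Out/b, E/M/Out/a, E/L/Stay/b, E/L/Stay/a, E/L/Out/b, E/L/Out/a} → row (-1,-1) (-1,-1)
That's 7 distinct rows out of 16 strategies.

7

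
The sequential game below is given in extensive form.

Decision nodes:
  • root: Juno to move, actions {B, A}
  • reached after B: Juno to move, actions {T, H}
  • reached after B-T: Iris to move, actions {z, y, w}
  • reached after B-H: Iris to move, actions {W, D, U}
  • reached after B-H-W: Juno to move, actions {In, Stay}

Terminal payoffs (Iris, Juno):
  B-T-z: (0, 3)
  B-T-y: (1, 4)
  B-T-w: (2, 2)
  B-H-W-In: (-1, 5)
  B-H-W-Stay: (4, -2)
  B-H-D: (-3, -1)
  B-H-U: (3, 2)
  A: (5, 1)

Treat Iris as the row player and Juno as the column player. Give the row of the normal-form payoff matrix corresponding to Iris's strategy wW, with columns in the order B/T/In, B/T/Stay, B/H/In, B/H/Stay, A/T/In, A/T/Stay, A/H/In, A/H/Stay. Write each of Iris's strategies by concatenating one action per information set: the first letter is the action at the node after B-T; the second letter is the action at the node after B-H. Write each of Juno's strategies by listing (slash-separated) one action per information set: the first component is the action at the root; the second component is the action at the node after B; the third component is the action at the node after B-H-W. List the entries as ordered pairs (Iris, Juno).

vs B/T/In: Juno plays B → Juno plays T at [B] → Iris plays w at [B-T] → (2, 2)
vs B/T/Stay: Juno plays B → Juno plays T at [B] → Iris plays w at [B-T] → (2, 2)
vs B/H/In: Juno plays B → Juno plays H at [B] → Iris plays W at [B-H] → Juno plays In at [B-H-W] → (-1, 5)
vs B/H/Stay: Juno plays B → Juno plays H at [B] → Iris plays W at [B-H] → Juno plays Stay at [B-H-W] → (4, -2)
vs A/T/In: Juno plays A → (5, 1)
vs A/T/Stay: Juno plays A → (5, 1)
vs A/H/In: Juno plays A → (5, 1)
vs A/H/Stay: Juno plays A → (5, 1)

(2,2) (2,2) (-1,5) (4,-2) (5,1) (5,1) (5,1) (5,1)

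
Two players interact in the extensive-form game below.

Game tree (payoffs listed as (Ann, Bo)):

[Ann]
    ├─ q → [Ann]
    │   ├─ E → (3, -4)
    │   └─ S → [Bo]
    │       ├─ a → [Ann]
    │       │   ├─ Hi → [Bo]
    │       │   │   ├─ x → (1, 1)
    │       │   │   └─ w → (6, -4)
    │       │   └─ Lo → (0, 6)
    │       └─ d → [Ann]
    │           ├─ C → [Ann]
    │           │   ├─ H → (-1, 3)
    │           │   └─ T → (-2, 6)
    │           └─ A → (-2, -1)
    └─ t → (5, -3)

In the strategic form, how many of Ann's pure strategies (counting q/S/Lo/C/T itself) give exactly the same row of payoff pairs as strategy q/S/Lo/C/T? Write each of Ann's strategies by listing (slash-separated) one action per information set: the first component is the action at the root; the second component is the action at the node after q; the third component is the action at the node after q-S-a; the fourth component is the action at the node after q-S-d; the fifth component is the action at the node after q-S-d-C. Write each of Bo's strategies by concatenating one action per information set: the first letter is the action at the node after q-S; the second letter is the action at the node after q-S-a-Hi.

Row for q/S/Lo/C/T (columns ax, aw, dx, dw): (0,6) (0,6) (-2,6) (-2,6).
Every one of Ann's information sets is on the play path for some reply by Bo when Ann follows q/S/Lo/C/T.
Changing the action at any of them therefore changes at least one column, so only q/S/Lo/C/T itself gives this row.

1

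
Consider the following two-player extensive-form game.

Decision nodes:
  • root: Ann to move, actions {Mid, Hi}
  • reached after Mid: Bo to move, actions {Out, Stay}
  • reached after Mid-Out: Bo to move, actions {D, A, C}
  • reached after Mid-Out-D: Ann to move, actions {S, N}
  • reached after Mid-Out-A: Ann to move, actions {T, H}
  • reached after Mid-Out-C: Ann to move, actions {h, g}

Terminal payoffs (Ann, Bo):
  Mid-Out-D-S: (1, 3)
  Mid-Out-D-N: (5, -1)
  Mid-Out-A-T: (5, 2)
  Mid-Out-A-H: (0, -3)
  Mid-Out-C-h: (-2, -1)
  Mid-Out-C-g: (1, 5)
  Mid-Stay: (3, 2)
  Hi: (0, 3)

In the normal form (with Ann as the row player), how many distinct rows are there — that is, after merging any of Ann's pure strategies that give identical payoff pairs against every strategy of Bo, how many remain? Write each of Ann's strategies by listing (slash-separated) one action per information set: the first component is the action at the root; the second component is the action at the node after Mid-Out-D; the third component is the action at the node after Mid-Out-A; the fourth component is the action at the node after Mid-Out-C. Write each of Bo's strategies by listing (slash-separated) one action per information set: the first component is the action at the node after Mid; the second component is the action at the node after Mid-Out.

Ann has 16 pure strategies: Mid/S/T/h, Mid/S/T/g, Mid/S/H/h, Mid/S/H/g, Mid/N/T/h, Mid/N/T/g, Mid/N/H/h, Mid/N/H/g, Hi/S/T/h, Hi/S/T/g, Hi/S/H/h, Hi/S/H/g, Hi/N/T/h, Hi/N/T/g, Hi/N/H/h, Hi/N/H/g. Columns: Out/D, Out/A, Out/C, Stay/D, Stay/A, Stay/C.
{Mid/S/T/h} → row (1,3) (5,2) (-2,-1) (3,2) (3,2) (3,2)
{Mid/S/T/g} → row (1,3) (5,2) (1,5) (3,2) (3,2) (3,2)
{Mid/S/H/h} → row (1,3) (0,-3) (-2,-1) (3,2) (3,2) (3,2)
{Mid/S/H/g} → row (1,3) (0,-3) (1,5) (3,2) (3,2) (3,2)
{Mid/N/T/h} → row (5,-1) (5,2) (-2,-1) (3,2) (3,2) (3,2)
{Mid/N/T/g} → row (5,-1) (5,2) (1,5) (3,2) (3,2) (3,2)
{Mid/N/H/h} → row (5,-1) (0,-3) (-2,-1) (3,2) (3,2) (3,2)
{Mid/N/H/g} → row (5,-1) (0,-3) (1,5) (3,2) (3,2) (3,2)
{Hi/S/T/h, Hi/S/T/g, Hi/S/H/h, Hi/S/H/g, Hi/N/T/h, Hi/N/T/g, Hi/N/H/h, Hi/N/H/g} → row (0,3) (0,3) (0,3) (0,3) (0,3) (0,3)
That's 9 distinct rows out of 16 strategies.

9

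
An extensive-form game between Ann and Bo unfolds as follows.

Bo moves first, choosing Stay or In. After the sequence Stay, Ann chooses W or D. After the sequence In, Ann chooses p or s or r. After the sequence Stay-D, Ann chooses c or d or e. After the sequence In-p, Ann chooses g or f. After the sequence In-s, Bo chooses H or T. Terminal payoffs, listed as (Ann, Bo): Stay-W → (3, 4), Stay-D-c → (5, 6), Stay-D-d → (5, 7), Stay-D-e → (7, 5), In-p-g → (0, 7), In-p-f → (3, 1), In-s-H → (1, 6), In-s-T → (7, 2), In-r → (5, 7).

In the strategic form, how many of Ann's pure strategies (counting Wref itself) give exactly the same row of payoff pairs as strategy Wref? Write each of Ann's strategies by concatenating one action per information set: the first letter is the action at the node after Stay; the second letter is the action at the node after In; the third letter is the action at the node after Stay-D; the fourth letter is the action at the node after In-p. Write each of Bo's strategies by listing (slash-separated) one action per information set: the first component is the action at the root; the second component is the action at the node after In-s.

6

Row for Wref (columns Stay/H, Stay/T, In/H, In/T): (3,4) (3,4) (5,7) (5,7).
Under Wref, Ann's choice at the node after Stay-D and at the node after In-p can never be reached regardless of what Bo does, so varying those choices leaves every outcome unchanged.
Holding the reachable choices fixed and varying the unreachable ones freely already gives 3 × 2 = 6 equivalent strategies.
No other strategy reproduces this row, so those 6 are the full class: Wrcg, Wrcf, Wrdg, Wrdf, Wreg, Wref.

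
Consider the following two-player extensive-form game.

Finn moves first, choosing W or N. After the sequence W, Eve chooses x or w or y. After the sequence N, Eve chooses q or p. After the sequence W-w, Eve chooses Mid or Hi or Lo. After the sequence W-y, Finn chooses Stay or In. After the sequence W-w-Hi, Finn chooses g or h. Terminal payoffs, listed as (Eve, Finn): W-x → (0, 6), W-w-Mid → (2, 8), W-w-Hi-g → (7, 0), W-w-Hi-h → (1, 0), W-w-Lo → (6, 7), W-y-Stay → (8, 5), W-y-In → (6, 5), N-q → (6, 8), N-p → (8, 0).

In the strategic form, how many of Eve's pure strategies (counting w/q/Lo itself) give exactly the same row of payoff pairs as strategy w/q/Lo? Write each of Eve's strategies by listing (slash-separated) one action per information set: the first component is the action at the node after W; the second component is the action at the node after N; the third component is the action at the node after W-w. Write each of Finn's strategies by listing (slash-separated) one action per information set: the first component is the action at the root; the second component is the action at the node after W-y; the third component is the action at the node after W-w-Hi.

1

Row for w/q/Lo (columns W/Stay/g, W/Stay/h, W/In/g, W/In/h, N/Stay/g, N/Stay/h, N/In/g, N/In/h): (6,7) (6,7) (6,7) (6,7) (6,8) (6,8) (6,8) (6,8).
Every one of Eve's information sets is on the play path for some reply by Finn when Eve follows w/q/Lo.
Changing the action at any of them therefore changes at least one column, so only w/q/Lo itself gives this row.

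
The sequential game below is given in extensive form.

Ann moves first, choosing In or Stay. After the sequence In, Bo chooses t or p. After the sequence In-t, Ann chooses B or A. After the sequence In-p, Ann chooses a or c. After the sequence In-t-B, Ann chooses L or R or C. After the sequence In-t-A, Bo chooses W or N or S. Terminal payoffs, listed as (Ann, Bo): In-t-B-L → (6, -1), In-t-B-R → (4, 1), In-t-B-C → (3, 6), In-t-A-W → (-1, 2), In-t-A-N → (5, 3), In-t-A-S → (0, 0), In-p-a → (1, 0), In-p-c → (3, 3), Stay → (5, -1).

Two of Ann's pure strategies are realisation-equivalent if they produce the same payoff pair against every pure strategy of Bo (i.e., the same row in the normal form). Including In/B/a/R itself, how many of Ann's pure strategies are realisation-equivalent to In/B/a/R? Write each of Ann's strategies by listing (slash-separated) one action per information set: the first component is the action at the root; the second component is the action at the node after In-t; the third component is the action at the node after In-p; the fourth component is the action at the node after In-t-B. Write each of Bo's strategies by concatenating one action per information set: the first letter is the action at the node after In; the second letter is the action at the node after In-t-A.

Row for In/B/a/R (columns tW, tN, tS, pW, pN, pS): (4,1) (4,1) (4,1) (1,0) (1,0) (1,0).
Every one of Ann's information sets is on the play path for some reply by Bo when Ann follows In/B/a/R.
Changing the action at any of them therefore changes at least one column, so only In/B/a/R itself gives this row.

1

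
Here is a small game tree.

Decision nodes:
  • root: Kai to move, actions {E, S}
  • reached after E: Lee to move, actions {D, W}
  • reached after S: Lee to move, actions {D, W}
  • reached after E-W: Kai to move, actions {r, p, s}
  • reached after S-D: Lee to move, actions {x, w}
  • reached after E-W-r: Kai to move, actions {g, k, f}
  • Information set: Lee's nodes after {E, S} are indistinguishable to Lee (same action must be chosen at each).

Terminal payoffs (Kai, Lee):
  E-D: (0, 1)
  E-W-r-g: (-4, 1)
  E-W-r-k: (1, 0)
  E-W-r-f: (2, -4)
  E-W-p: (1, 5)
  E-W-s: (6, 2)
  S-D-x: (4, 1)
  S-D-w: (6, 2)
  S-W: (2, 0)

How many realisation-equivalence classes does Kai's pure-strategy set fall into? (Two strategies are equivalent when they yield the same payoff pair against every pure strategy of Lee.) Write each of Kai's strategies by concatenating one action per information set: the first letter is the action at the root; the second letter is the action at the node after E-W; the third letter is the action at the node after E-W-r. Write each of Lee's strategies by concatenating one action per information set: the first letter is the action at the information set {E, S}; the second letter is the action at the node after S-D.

Kai has 18 pure strategies: Erg, Erk, Erf, Epg, Epk, Epf, Esg, Esk, Esf, Srg, Srk, Srf, Spg, Spk, Spf, Ssg, Ssk, Ssf. Columns: Dx, Dw, Wx, Ww.
{Erg} → row (0,1) (0,1) (-4,1) (-4,1)
{Erk} → row (0,1) (0,1) (1,0) (1,0)
{Erf} → row (0,1) (0,1) (2,-4) (2,-4)
{Epg, Epk, Epf} → row (0,1) (0,1) (1,5) (1,5)
{Esg, Esk, Esf} → row (0,1) (0,1) (6,2) (6,2)
{Srg, Srk, Srf, Spg, Spk, Spf, Ssg, Ssk, Ssf} → row (4,1) (6,2) (2,0) (2,0)
That's 6 distinct rows out of 18 strategies.

6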